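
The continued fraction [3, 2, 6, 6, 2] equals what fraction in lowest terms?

Using pₖ = aₖpₖ₋₁ + pₖ₋₂ and qₖ = aₖqₖ₋₁ + qₖ₋₂:
  k=0: a=3, p=3, q=1
  k=1: a=2, p=7, q=2
  k=2: a=6, p=45, q=13
  k=3: a=6, p=277, q=80
  k=4: a=2, p=599, q=173

599/173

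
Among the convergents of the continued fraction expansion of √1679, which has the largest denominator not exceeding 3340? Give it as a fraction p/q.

136039/3320

√1679 = [40; 1, 39, 1, 80, …] (period length 4).
Convergents:
  p_0/q_0 = 40/1
  p_1/q_1 = 41/1
  p_2/q_2 = 1639/40
  p_3/q_3 = 1680/41
  p_4/q_4 = 136039/3320
  p_5/q_5 = 137719/3361
q_4 = 3320 ≤ 3340 < 3361 = q_5, so the answer is 136039/3320.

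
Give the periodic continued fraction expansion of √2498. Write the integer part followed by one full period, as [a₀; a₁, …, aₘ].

[49; 1, 48, 1, 98]

a₀ = ⌊√2498⌋ = 49.
With m₀=0, d₀=1 and mₖ₊₁ = dₖaₖ − mₖ, dₖ₊₁ = (n − mₖ₊₁²)/dₖ, aₖ₊₁ = ⌊(a₀+mₖ₊₁)/dₖ₊₁⌋:
  k=1: m=49, d=97, a=1
  k=2: m=48, d=2, a=48
  k=3: m=48, d=97, a=1
  k=4: m=49, d=1, a=98
d=1 and a=2a₀=98 at k=4, so the next step gives (m, d) = (49, 97) again — its k=1 value — and the period has length 4.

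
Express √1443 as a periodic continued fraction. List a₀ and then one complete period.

[37; 1, 74]

a₀ = ⌊√1443⌋ = 37.
With m₀=0, d₀=1 and mₖ₊₁ = dₖaₖ − mₖ, dₖ₊₁ = (n − mₖ₊₁²)/dₖ, aₖ₊₁ = ⌊(a₀+mₖ₊₁)/dₖ₊₁⌋:
  k=1: m=37, d=74, a=1
  k=2: m=37, d=1, a=74
d=1 and a=2a₀=74 at k=2, so the next step gives (m, d) = (37, 74) again — its k=1 value — and the period has length 2.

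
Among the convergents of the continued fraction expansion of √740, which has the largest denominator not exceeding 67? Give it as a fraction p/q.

√740 = [27; 4, 1, 12, 1, 4, 54, …] (period length 6).
Convergents:
  p_0/q_0 = 27/1
  p_1/q_1 = 109/4
  p_2/q_2 = 136/5
  p_3/q_3 = 1741/64
  p_4/q_4 = 1877/69
q_3 = 64 ≤ 67 < 69 = q_4, so the answer is 1741/64.

1741/64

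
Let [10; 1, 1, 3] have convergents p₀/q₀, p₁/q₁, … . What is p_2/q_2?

21/2

Using pₖ = aₖpₖ₋₁ + pₖ₋₂, qₖ = aₖqₖ₋₁ + qₖ₋₂ (with p₋₁=1, p₋₂=0, q₋₁=0, q₋₂=1):
  k=0: a=10, p=10, q=1
  k=1: a=1, p=11, q=1
  k=2: a=1, p=21, q=2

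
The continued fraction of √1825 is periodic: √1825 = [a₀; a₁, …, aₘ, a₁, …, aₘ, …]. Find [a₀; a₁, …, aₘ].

[42; 1, 2, 1, 1, 2, 1, 84]

a₀ = ⌊√1825⌋ = 42.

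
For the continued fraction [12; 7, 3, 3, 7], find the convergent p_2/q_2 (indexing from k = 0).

267/22

Using pₖ = aₖpₖ₋₁ + pₖ₋₂, qₖ = aₖqₖ₋₁ + qₖ₋₂ (with p₋₁=1, p₋₂=0, q₋₁=0, q₋₂=1):
  k=0: a=12, p=12, q=1
  k=1: a=7, p=85, q=7
  k=2: a=3, p=267, q=22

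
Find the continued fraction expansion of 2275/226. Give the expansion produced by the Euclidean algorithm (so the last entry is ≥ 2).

2275 = 10*226 + 15
226 = 15*15 + 1
15 = 15*1 + 0  (stop)
So 2275/226 = [10; 15, 15].

[10; 15, 15]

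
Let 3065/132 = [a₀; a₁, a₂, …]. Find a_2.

3065 = 23·132 + 29   →  a_0 = 23
132 = 4·29 + 16   →  a_1 = 4
29 = 1·16 + 13   →  a_2 = 1

1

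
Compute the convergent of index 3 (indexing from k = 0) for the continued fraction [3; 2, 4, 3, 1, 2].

Using pₖ = aₖpₖ₋₁ + pₖ₋₂, qₖ = aₖqₖ₋₁ + qₖ₋₂ (with p₋₁=1, p₋₂=0, q₋₁=0, q₋₂=1):
  k=0: a=3, p=3, q=1
  k=1: a=2, p=7, q=2
  k=2: a=4, p=31, q=9
  k=3: a=3, p=100, q=29

100/29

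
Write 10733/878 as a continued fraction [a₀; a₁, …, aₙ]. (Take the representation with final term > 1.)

[12; 4, 2, 5, 3, 2, 2]

10733 = 12·878 + 197
878 = 4·197 + 90
197 = 2·90 + 17
90 = 5·17 + 5
17 = 3·5 + 2
5 = 2·2 + 1
2 = 2·1 + 0  (stop)
So 10733/878 = [12; 4, 2, 5, 3, 2, 2].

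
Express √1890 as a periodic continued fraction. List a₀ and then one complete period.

a₀ = ⌊√1890⌋ = 43.
With m₀=0, d₀=1 and mₖ₊₁ = dₖaₖ − mₖ, dₖ₊₁ = (n − mₖ₊₁²)/dₖ, aₖ₊₁ = ⌊(a₀+mₖ₊₁)/dₖ₊₁⌋:
  k=1: m=43, d=41, a=2
  k=2: m=39, d=9, a=9
  k=3: m=42, d=14, a=6
  k=4: m=42, d=9, a=9
  k=5: m=39, d=41, a=2
  k=6: m=43, d=1, a=86
d=1 and a=2a₀=86 at k=6, so the next step gives (m, d) = (43, 41) again — its k=1 value — and the period has length 6.

[43; 2, 9, 6, 9, 2, 86]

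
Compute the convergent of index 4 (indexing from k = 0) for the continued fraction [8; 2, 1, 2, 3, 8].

226/27

Using pₖ = aₖpₖ₋₁ + pₖ₋₂, qₖ = aₖqₖ₋₁ + qₖ₋₂ (with p₋₁=1, p₋₂=0, q₋₁=0, q₋₂=1):
  k=0: a=8, p=8, q=1
  k=1: a=2, p=17, q=2
  k=2: a=1, p=25, q=3
  k=3: a=2, p=67, q=8
  k=4: a=3, p=226, q=27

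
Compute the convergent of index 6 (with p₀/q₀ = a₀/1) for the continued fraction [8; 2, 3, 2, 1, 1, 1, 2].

Using pₖ = aₖpₖ₋₁ + pₖ₋₂, qₖ = aₖqₖ₋₁ + qₖ₋₂ (with p₋₁=1, p₋₂=0, q₋₁=0, q₋₂=1):
  k=0: a=8, p=8, q=1
  k=1: a=2, p=17, q=2
  k=2: a=3, p=59, q=7
  k=3: a=2, p=135, q=16
  k=4: a=1, p=194, q=23
  k=5: a=1, p=329, q=39
  k=6: a=1, p=523, q=62

523/62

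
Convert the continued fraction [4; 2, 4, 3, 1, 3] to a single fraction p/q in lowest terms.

636/143

Fold from the inside: start with 3/1.
  1 + 1/3 = 4/3
  3 + 3/4 = 15/4
  4 + 4/15 = 64/15
  2 + 15/64 = 143/64
  4 + 64/143 = 636/143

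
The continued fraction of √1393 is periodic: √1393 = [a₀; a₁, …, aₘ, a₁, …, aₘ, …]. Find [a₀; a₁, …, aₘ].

[37; 3, 10, 3, 74]

a₀ = ⌊√1393⌋ = 37.
With m₀=0, d₀=1 and mₖ₊₁ = dₖaₖ − mₖ, dₖ₊₁ = (n − mₖ₊₁²)/dₖ, aₖ₊₁ = ⌊(a₀+mₖ₊₁)/dₖ₊₁⌋:
  k=1: m=37, d=24, a=3
  k=2: m=35, d=7, a=10
  k=3: m=35, d=24, a=3
  k=4: m=37, d=1, a=74
d=1 and a=2a₀=74 at k=4, so the next step gives (m, d) = (37, 24) again — its k=1 value — and the period has length 4.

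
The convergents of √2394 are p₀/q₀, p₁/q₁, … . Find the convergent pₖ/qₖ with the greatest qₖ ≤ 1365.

√2394 = [48; 1, 12, 1, 96, …] (period length 4).
Convergents:
  p_0/q_0 = 48/1
  p_1/q_1 = 49/1
  p_2/q_2 = 636/13
  p_3/q_3 = 685/14
  p_4/q_4 = 66396/1357
  p_5/q_5 = 67081/1371
q_4 = 1357 ≤ 1365 < 1371 = q_5, so the answer is 66396/1357.

66396/1357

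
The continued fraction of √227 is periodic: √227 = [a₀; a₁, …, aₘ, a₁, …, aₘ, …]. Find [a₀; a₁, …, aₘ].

[15; 15, 30]

a₀ = ⌊√227⌋ = 15.
With m₀=0, d₀=1 and mₖ₊₁ = dₖaₖ − mₖ, dₖ₊₁ = (n − mₖ₊₁²)/dₖ, aₖ₊₁ = ⌊(a₀+mₖ₊₁)/dₖ₊₁⌋:
  k=1: m=15, d=2, a=15
  k=2: m=15, d=1, a=30
d=1 and a=2a₀=30 at k=2, so the next step gives (m, d) = (15, 2) again — its k=1 value — and the period has length 2.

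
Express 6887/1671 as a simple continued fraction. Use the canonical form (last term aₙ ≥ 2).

6887 = 4*1671 + 203
1671 = 8*203 + 47
203 = 4*47 + 15
47 = 3*15 + 2
15 = 7*2 + 1
2 = 2*1 + 0  (stop)
So 6887/1671 = [4; 8, 4, 3, 7, 2].

[4; 8, 4, 3, 7, 2]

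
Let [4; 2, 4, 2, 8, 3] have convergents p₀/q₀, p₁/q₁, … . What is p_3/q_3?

89/20

Using pₖ = aₖpₖ₋₁ + pₖ₋₂, qₖ = aₖqₖ₋₁ + qₖ₋₂ (with p₋₁=1, p₋₂=0, q₋₁=0, q₋₂=1):
  k=0: a=4, p=4, q=1
  k=1: a=2, p=9, q=2
  k=2: a=4, p=40, q=9
  k=3: a=2, p=89, q=20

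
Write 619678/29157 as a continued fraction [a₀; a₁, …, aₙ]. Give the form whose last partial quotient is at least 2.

619678 = 21*29157 + 7381
29157 = 3*7381 + 7014
7381 = 1*7014 + 367
7014 = 19*367 + 41
367 = 8*41 + 39
41 = 1*39 + 2
39 = 19*2 + 1
2 = 2*1 + 0  (stop)
So 619678/29157 = [21; 3, 1, 19, 8, 1, 19, 2].

[21; 3, 1, 19, 8, 1, 19, 2]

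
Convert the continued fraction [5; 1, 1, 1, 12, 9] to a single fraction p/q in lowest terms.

1952/345

Using pₖ = aₖpₖ₋₁ + pₖ₋₂ and qₖ = aₖqₖ₋₁ + qₖ₋₂:
  k=0: a=5, p=5, q=1
  k=1: a=1, p=6, q=1
  k=2: a=1, p=11, q=2
  k=3: a=1, p=17, q=3
  k=4: a=12, p=215, q=38
  k=5: a=9, p=1952, q=345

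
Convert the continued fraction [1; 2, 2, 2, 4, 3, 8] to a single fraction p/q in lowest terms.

Fold from the inside: start with 8/1.
  3 + 1/8 = 25/8
  4 + 8/25 = 108/25
  2 + 25/108 = 241/108
  2 + 108/241 = 590/241
  2 + 241/590 = 1421/590
  1 + 590/1421 = 2011/1421

2011/1421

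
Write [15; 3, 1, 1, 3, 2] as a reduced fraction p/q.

871/57

Fold from the inside: start with 2/1.
  3 + 1/2 = 7/2
  1 + 2/7 = 9/7
  1 + 7/9 = 16/9
  3 + 9/16 = 57/16
  15 + 16/57 = 871/57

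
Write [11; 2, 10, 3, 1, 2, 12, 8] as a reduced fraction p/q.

271736/23677

Using pₖ = aₖpₖ₋₁ + pₖ₋₂ and qₖ = aₖqₖ₋₁ + qₖ₋₂:
  k=0: a=11, p=11, q=1
  k=1: a=2, p=23, q=2
  k=2: a=10, p=241, q=21
  k=3: a=3, p=746, q=65
  k=4: a=1, p=987, q=86
  k=5: a=2, p=2720, q=237
  k=6: a=12, p=33627, q=2930
  k=7: a=8, p=271736, q=23677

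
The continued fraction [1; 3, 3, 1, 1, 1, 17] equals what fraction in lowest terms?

829/635

Using pₖ = aₖpₖ₋₁ + pₖ₋₂ and qₖ = aₖqₖ₋₁ + qₖ₋₂:
  k=0: a=1, p=1, q=1
  k=1: a=3, p=4, q=3
  k=2: a=3, p=13, q=10
  k=3: a=1, p=17, q=13
  k=4: a=1, p=30, q=23
  k=5: a=1, p=47, q=36
  k=6: a=17, p=829, q=635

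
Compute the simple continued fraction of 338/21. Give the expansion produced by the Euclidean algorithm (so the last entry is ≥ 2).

[16; 10, 2]

338 = 16*21 + 2
21 = 10*2 + 1
2 = 2*1 + 0  (stop)
So 338/21 = [16; 10, 2].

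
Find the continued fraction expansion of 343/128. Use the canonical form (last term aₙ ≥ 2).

343 = 2*128 + 87
128 = 1*87 + 41
87 = 2*41 + 5
41 = 8*5 + 1
5 = 5*1 + 0  (stop)
So 343/128 = [2; 1, 2, 8, 5].

[2; 1, 2, 8, 5]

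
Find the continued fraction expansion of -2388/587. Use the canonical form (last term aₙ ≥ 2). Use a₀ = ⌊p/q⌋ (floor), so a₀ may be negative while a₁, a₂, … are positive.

-2388 = -5×587 + 547
587 = 1×547 + 40
547 = 13×40 + 27
40 = 1×27 + 13
27 = 2×13 + 1
13 = 13×1 + 0  (stop)
So -2388/587 = [-5; 1, 13, 1, 2, 13].

[-5; 1, 13, 1, 2, 13]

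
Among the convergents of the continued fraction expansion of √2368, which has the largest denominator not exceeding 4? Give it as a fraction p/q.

146/3

√2368 = [48; 1, 1, 1, 23, 1, 1, 1, 96, …] (period length 8).
Convergents:
  p_0/q_0 = 48/1
  p_1/q_1 = 49/1
  p_2/q_2 = 97/2
  p_3/q_3 = 146/3
  p_4/q_4 = 3455/71
q_3 = 3 ≤ 4 < 71 = q_4, so the answer is 146/3.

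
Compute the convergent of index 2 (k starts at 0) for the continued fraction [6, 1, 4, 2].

34/5

Using pₖ = aₖpₖ₋₁ + pₖ₋₂, qₖ = aₖqₖ₋₁ + qₖ₋₂ (with p₋₁=1, p₋₂=0, q₋₁=0, q₋₂=1):
  k=0: a=6, p=6, q=1
  k=1: a=1, p=7, q=1
  k=2: a=4, p=34, q=5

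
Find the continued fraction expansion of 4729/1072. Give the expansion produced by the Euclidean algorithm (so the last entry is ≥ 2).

4729 = 4·1072 + 441
1072 = 2·441 + 190
441 = 2·190 + 61
190 = 3·61 + 7
61 = 8·7 + 5
7 = 1·5 + 2
5 = 2·2 + 1
2 = 2·1 + 0  (stop)
So 4729/1072 = [4; 2, 2, 3, 8, 1, 2, 2].

[4; 2, 2, 3, 8, 1, 2, 2]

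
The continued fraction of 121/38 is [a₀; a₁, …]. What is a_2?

2

121 = 3·38 + 7   →  a_0 = 3
38 = 5·7 + 3   →  a_1 = 5
7 = 2·3 + 1   →  a_2 = 2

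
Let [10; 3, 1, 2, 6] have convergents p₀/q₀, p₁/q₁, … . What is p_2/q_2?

Using pₖ = aₖpₖ₋₁ + pₖ₋₂, qₖ = aₖqₖ₋₁ + qₖ₋₂ (with p₋₁=1, p₋₂=0, q₋₁=0, q₋₂=1):
  k=0: a=10, p=10, q=1
  k=1: a=3, p=31, q=3
  k=2: a=1, p=41, q=4

41/4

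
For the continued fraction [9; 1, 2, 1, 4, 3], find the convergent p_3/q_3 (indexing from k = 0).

39/4

Using pₖ = aₖpₖ₋₁ + pₖ₋₂, qₖ = aₖqₖ₋₁ + qₖ₋₂ (with p₋₁=1, p₋₂=0, q₋₁=0, q₋₂=1):
  k=0: a=9, p=9, q=1
  k=1: a=1, p=10, q=1
  k=2: a=2, p=29, q=3
  k=3: a=1, p=39, q=4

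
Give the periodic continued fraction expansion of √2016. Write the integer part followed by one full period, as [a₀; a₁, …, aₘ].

a₀ = ⌊√2016⌋ = 44.

[44; 1, 8, 1, 88]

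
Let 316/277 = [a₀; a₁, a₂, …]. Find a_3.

1

316 = 1·277 + 39   →  a_0 = 1
277 = 7·39 + 4   →  a_1 = 7
39 = 9·4 + 3   →  a_2 = 9
4 = 1·3 + 1   →  a_3 = 1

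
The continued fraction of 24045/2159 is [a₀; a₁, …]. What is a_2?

24045 = 11·2159 + 296   →  a_0 = 11
2159 = 7·296 + 87   →  a_1 = 7
296 = 3·87 + 35   →  a_2 = 3

3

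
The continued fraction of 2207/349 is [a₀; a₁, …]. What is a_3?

3

2207 = 6·349 + 113   →  a_0 = 6
349 = 3·113 + 10   →  a_1 = 3
113 = 11·10 + 3   →  a_2 = 11
10 = 3·3 + 1   →  a_3 = 3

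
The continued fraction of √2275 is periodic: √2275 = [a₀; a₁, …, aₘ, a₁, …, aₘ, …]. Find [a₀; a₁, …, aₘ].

a₀ = ⌊√2275⌋ = 47.
With m₀=0, d₀=1 and mₖ₊₁ = dₖaₖ − mₖ, dₖ₊₁ = (n − mₖ₊₁²)/dₖ, aₖ₊₁ = ⌊(a₀+mₖ₊₁)/dₖ₊₁⌋:
  k=1: m=47, d=66, a=1
  k=2: m=19, d=29, a=2
  k=3: m=39, d=26, a=3
  k=4: m=39, d=29, a=2
  k=5: m=19, d=66, a=1
  k=6: m=47, d=1, a=94
d=1 and a=2a₀=94 at k=6, so the next step gives (m, d) = (47, 66) again — its k=1 value — and the period has length 6.

[47; 1, 2, 3, 2, 1, 94]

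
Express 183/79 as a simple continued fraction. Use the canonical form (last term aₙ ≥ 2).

183 = 2·79 + 25
79 = 3·25 + 4
25 = 6·4 + 1
4 = 4·1 + 0  (stop)
So 183/79 = [2; 3, 6, 4].

[2; 3, 6, 4]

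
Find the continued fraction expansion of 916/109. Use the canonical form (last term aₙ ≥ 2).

[8; 2, 2, 10, 2]

916 = 8*109 + 44
109 = 2*44 + 21
44 = 2*21 + 2
21 = 10*2 + 1
2 = 2*1 + 0  (stop)
So 916/109 = [8; 2, 2, 10, 2].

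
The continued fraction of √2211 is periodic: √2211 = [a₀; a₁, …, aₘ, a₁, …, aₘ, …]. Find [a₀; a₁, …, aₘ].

a₀ = ⌊√2211⌋ = 47.
With m₀=0, d₀=1 and mₖ₊₁ = dₖaₖ − mₖ, dₖ₊₁ = (n − mₖ₊₁²)/dₖ, aₖ₊₁ = ⌊(a₀+mₖ₊₁)/dₖ₊₁⌋:
  k=1: m=47, d=2, a=47
  k=2: m=47, d=1, a=94
d=1 and a=2a₀=94 at k=2, so the next step gives (m, d) = (47, 2) again — its k=1 value — and the period has length 2.

[47; 47, 94]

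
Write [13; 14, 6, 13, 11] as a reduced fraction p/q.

161997/12394

Fold from the inside: start with 11/1.
  13 + 1/11 = 144/11
  6 + 11/144 = 875/144
  14 + 144/875 = 12394/875
  13 + 875/12394 = 161997/12394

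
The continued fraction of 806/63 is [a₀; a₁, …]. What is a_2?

806 = 12·63 + 50   →  a_0 = 12
63 = 1·50 + 13   →  a_1 = 1
50 = 3·13 + 11   →  a_2 = 3

3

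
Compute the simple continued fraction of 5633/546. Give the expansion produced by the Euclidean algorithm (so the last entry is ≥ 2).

5633 = 10·546 + 173
546 = 3·173 + 27
173 = 6·27 + 11
27 = 2·11 + 5
11 = 2·5 + 1
5 = 5·1 + 0  (stop)
So 5633/546 = [10; 3, 6, 2, 2, 5].

[10; 3, 6, 2, 2, 5]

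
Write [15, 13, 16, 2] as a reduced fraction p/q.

6498/431

Fold from the inside: start with 2/1.
  16 + 1/2 = 33/2
  13 + 2/33 = 431/33
  15 + 33/431 = 6498/431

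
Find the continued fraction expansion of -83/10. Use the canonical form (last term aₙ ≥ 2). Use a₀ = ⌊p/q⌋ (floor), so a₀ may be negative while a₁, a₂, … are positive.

[-9; 1, 2, 3]

-83 = -9×10 + 7
10 = 1×7 + 3
7 = 2×3 + 1
3 = 3×1 + 0  (stop)
So -83/10 = [-9; 1, 2, 3].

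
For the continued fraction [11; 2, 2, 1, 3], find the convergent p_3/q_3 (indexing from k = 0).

80/7

Using pₖ = aₖpₖ₋₁ + pₖ₋₂, qₖ = aₖqₖ₋₁ + qₖ₋₂ (with p₋₁=1, p₋₂=0, q₋₁=0, q₋₂=1):
  k=0: a=11, p=11, q=1
  k=1: a=2, p=23, q=2
  k=2: a=2, p=57, q=5
  k=3: a=1, p=80, q=7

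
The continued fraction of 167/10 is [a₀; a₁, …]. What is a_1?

167 = 16·10 + 7   →  a_0 = 16
10 = 1·7 + 3   →  a_1 = 1

1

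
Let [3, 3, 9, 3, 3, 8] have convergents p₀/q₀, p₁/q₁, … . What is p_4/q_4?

Using pₖ = aₖpₖ₋₁ + pₖ₋₂, qₖ = aₖqₖ₋₁ + qₖ₋₂ (with p₋₁=1, p₋₂=0, q₋₁=0, q₋₂=1):
  k=0: a=3, p=3, q=1
  k=1: a=3, p=10, q=3
  k=2: a=9, p=93, q=28
  k=3: a=3, p=289, q=87
  k=4: a=3, p=960, q=289

960/289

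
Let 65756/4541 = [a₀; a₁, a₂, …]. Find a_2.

65756 = 14·4541 + 2182   →  a_0 = 14
4541 = 2·2182 + 177   →  a_1 = 2
2182 = 12·177 + 58   →  a_2 = 12

12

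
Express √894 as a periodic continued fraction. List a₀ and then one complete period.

[29; 1, 8, 1, 58]

a₀ = ⌊√894⌋ = 29.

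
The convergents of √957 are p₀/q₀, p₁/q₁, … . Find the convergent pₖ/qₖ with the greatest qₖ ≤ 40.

959/31

√957 = [30; 1, 14, 2, 14, 1, 60, …] (period length 6).
Convergents:
  p_0/q_0 = 30/1
  p_1/q_1 = 31/1
  p_2/q_2 = 464/15
  p_3/q_3 = 959/31
  p_4/q_4 = 13890/449
q_3 = 31 ≤ 40 < 449 = q_4, so the answer is 959/31.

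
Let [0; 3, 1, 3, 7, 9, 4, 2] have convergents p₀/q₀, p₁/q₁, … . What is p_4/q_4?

29/109

Using pₖ = aₖpₖ₋₁ + pₖ₋₂, qₖ = aₖqₖ₋₁ + qₖ₋₂ (with p₋₁=1, p₋₂=0, q₋₁=0, q₋₂=1):
  k=0: a=0, p=0, q=1
  k=1: a=3, p=1, q=3
  k=2: a=1, p=1, q=4
  k=3: a=3, p=4, q=15
  k=4: a=7, p=29, q=109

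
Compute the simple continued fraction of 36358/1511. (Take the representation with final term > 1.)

[24; 16, 13, 2, 3]

36358 = 24·1511 + 94
1511 = 16·94 + 7
94 = 13·7 + 3
7 = 2·3 + 1
3 = 3·1 + 0  (stop)
So 36358/1511 = [24; 16, 13, 2, 3].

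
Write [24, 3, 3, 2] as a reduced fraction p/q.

Fold from the inside: start with 2/1.
  3 + 1/2 = 7/2
  3 + 2/7 = 23/7
  24 + 7/23 = 559/23

559/23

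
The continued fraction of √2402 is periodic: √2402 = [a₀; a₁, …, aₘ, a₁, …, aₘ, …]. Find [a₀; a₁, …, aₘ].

a₀ = ⌊√2402⌋ = 49.
With m₀=0, d₀=1 and mₖ₊₁ = dₖaₖ − mₖ, dₖ₊₁ = (n − mₖ₊₁²)/dₖ, aₖ₊₁ = ⌊(a₀+mₖ₊₁)/dₖ₊₁⌋:
  k=1: m=49, d=1, a=98
d=1 and a=2a₀=98 at k=1, so the next step gives (m, d) = (49, 1) again — its k=1 value — and the period has length 1.

[49; 98]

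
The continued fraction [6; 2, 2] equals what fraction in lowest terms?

32/5

Using pₖ = aₖpₖ₋₁ + pₖ₋₂ and qₖ = aₖqₖ₋₁ + qₖ₋₂:
  k=0: a=6, p=6, q=1
  k=1: a=2, p=13, q=2
  k=2: a=2, p=32, q=5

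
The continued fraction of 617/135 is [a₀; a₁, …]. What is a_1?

1

617 = 4·135 + 77   →  a_0 = 4
135 = 1·77 + 58   →  a_1 = 1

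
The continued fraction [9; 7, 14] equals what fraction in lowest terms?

Fold from the inside: start with 14/1.
  7 + 1/14 = 99/14
  9 + 14/99 = 905/99

905/99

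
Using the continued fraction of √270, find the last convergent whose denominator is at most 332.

√270 = [16; 2, 3, 6, 3, 2, 32, …] (period length 6).
Convergents:
  p_0/q_0 = 16/1
  p_1/q_1 = 33/2
  p_2/q_2 = 115/7
  p_3/q_3 = 723/44
  p_4/q_4 = 2284/139
  p_5/q_5 = 5291/322
  p_6/q_6 = 171596/10443
q_5 = 322 ≤ 332 < 10443 = q_6, so the answer is 5291/322.

5291/322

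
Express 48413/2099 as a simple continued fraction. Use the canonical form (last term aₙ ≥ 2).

[23; 15, 2, 3, 3, 1, 1, 2]

48413 = 23·2099 + 136
2099 = 15·136 + 59
136 = 2·59 + 18
59 = 3·18 + 5
18 = 3·5 + 3
5 = 1·3 + 2
3 = 1·2 + 1
2 = 2·1 + 0  (stop)
So 48413/2099 = [23; 15, 2, 3, 3, 1, 1, 2].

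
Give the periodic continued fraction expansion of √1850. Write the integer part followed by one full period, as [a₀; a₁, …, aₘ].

[43; 86]

a₀ = ⌊√1850⌋ = 43.
With m₀=0, d₀=1 and mₖ₊₁ = dₖaₖ − mₖ, dₖ₊₁ = (n − mₖ₊₁²)/dₖ, aₖ₊₁ = ⌊(a₀+mₖ₊₁)/dₖ₊₁⌋:
  k=1: m=43, d=1, a=86
d=1 and a=2a₀=86 at k=1, so the next step gives (m, d) = (43, 1) again — its k=1 value — and the period has length 1.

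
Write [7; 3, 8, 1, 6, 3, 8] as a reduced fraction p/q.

36965/5049

Fold from the inside: start with 8/1.
  3 + 1/8 = 25/8
  6 + 8/25 = 158/25
  1 + 25/158 = 183/158
  8 + 158/183 = 1622/183
  3 + 183/1622 = 5049/1622
  7 + 1622/5049 = 36965/5049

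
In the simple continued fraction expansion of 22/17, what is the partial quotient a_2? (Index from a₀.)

2

22 = 1·17 + 5   →  a_0 = 1
17 = 3·5 + 2   →  a_1 = 3
5 = 2·2 + 1   →  a_2 = 2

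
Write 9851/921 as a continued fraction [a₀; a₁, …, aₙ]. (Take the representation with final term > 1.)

9851 = 10×921 + 641
921 = 1×641 + 280
641 = 2×280 + 81
280 = 3×81 + 37
81 = 2×37 + 7
37 = 5×7 + 2
7 = 3×2 + 1
2 = 2×1 + 0  (stop)
So 9851/921 = [10; 1, 2, 3, 2, 5, 3, 2].

[10; 1, 2, 3, 2, 5, 3, 2]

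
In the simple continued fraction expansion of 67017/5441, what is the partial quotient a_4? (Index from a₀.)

67017 = 12·5441 + 1725   →  a_0 = 12
5441 = 3·1725 + 266   →  a_1 = 3
1725 = 6·266 + 129   →  a_2 = 6
266 = 2·129 + 8   →  a_3 = 2
129 = 16·8 + 1   →  a_4 = 16

16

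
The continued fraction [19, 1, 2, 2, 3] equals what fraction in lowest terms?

Fold from the inside: start with 3/1.
  2 + 1/3 = 7/3
  2 + 3/7 = 17/7
  1 + 7/17 = 24/17
  19 + 17/24 = 473/24

473/24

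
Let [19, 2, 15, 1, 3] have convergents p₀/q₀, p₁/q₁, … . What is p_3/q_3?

Using pₖ = aₖpₖ₋₁ + pₖ₋₂, qₖ = aₖqₖ₋₁ + qₖ₋₂ (with p₋₁=1, p₋₂=0, q₋₁=0, q₋₂=1):
  k=0: a=19, p=19, q=1
  k=1: a=2, p=39, q=2
  k=2: a=15, p=604, q=31
  k=3: a=1, p=643, q=33

643/33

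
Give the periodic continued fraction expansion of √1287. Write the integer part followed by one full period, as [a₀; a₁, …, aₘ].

a₀ = ⌊√1287⌋ = 35.
With m₀=0, d₀=1 and mₖ₊₁ = dₖaₖ − mₖ, dₖ₊₁ = (n − mₖ₊₁²)/dₖ, aₖ₊₁ = ⌊(a₀+mₖ₊₁)/dₖ₊₁⌋:
  k=1: m=35, d=62, a=1
  k=2: m=27, d=9, a=6
  k=3: m=27, d=62, a=1
  k=4: m=35, d=1, a=70
d=1 and a=2a₀=70 at k=4, so the next step gives (m, d) = (35, 62) again — its k=1 value — and the period has length 4.

[35; 1, 6, 1, 70]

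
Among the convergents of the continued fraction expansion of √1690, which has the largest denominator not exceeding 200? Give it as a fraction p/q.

3001/73

√1690 = [41; 9, 8, 9, 82, …] (period length 4).
Convergents:
  p_0/q_0 = 41/1
  p_1/q_1 = 370/9
  p_2/q_2 = 3001/73
  p_3/q_3 = 27379/666
q_2 = 73 ≤ 200 < 666 = q_3, so the answer is 3001/73.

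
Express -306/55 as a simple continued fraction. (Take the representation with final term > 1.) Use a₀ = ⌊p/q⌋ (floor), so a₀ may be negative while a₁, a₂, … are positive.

-306 = -6·55 + 24
55 = 2·24 + 7
24 = 3·7 + 3
7 = 2·3 + 1
3 = 3·1 + 0  (stop)
So -306/55 = [-6; 2, 3, 2, 3].

[-6; 2, 3, 2, 3]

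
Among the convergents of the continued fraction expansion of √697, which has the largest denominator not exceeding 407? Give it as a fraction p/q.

√697 = [26; 2, 2, 52, …] (period length 3).
Convergents:
  p_0/q_0 = 26/1
  p_1/q_1 = 53/2
  p_2/q_2 = 132/5
  p_3/q_3 = 6917/262
  p_4/q_4 = 13966/529
q_3 = 262 ≤ 407 < 529 = q_4, so the answer is 6917/262.

6917/262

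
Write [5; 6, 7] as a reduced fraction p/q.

Using pₖ = aₖpₖ₋₁ + pₖ₋₂ and qₖ = aₖqₖ₋₁ + qₖ₋₂:
  k=0: a=5, p=5, q=1
  k=1: a=6, p=31, q=6
  k=2: a=7, p=222, q=43

222/43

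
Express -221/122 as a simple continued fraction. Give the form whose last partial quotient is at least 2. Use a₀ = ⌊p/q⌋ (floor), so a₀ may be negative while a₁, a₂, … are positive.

[-2; 5, 3, 3, 2]

-221 = -2×122 + 23
122 = 5×23 + 7
23 = 3×7 + 2
7 = 3×2 + 1
2 = 2×1 + 0  (stop)
So -221/122 = [-2; 5, 3, 3, 2].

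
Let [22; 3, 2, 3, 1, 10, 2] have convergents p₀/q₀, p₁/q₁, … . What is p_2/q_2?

156/7

Using pₖ = aₖpₖ₋₁ + pₖ₋₂, qₖ = aₖqₖ₋₁ + qₖ₋₂ (with p₋₁=1, p₋₂=0, q₋₁=0, q₋₂=1):
  k=0: a=22, p=22, q=1
  k=1: a=3, p=67, q=3
  k=2: a=2, p=156, q=7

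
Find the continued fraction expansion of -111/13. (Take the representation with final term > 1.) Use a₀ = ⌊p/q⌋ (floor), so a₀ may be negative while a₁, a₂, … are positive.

-111 = -9*13 + 6
13 = 2*6 + 1
6 = 6*1 + 0  (stop)
So -111/13 = [-9; 2, 6].

[-9; 2, 6]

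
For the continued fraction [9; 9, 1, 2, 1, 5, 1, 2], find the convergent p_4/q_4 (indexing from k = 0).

Using pₖ = aₖpₖ₋₁ + pₖ₋₂, qₖ = aₖqₖ₋₁ + qₖ₋₂ (with p₋₁=1, p₋₂=0, q₋₁=0, q₋₂=1):
  k=0: a=9, p=9, q=1
  k=1: a=9, p=82, q=9
  k=2: a=1, p=91, q=10
  k=3: a=2, p=264, q=29
  k=4: a=1, p=355, q=39

355/39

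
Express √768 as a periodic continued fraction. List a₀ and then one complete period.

[27; 1, 2, 2, 13, 2, 2, 1, 54]

a₀ = ⌊√768⌋ = 27.
With m₀=0, d₀=1 and mₖ₊₁ = dₖaₖ − mₖ, dₖ₊₁ = (n − mₖ₊₁²)/dₖ, aₖ₊₁ = ⌊(a₀+mₖ₊₁)/dₖ₊₁⌋:
  k=1: m=27, d=39, a=1
  k=2: m=12, d=16, a=2
  k=3: m=20, d=23, a=2
  k=4: m=26, d=4, a=13
  k=5: m=26, d=23, a=2
  k=6: m=20, d=16, a=2
  k=7: m=12, d=39, a=1
  k=8: m=27, d=1, a=54
d=1 and a=2a₀=54 at k=8, so the next step gives (m, d) = (27, 39) again — its k=1 value — and the period has length 8.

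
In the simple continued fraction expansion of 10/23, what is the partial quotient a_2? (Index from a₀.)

10 = 0·23 + 10   →  a_0 = 0
23 = 2·10 + 3   →  a_1 = 2
10 = 3·3 + 1   →  a_2 = 3

3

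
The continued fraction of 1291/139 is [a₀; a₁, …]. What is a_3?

1291 = 9·139 + 40   →  a_0 = 9
139 = 3·40 + 19   →  a_1 = 3
40 = 2·19 + 2   →  a_2 = 2
19 = 9·2 + 1   →  a_3 = 9

9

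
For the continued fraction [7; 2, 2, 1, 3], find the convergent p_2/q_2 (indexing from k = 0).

37/5

Using pₖ = aₖpₖ₋₁ + pₖ₋₂, qₖ = aₖqₖ₋₁ + qₖ₋₂ (with p₋₁=1, p₋₂=0, q₋₁=0, q₋₂=1):
  k=0: a=7, p=7, q=1
  k=1: a=2, p=15, q=2
  k=2: a=2, p=37, q=5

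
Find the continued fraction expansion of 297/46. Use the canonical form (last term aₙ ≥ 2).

297 = 6×46 + 21
46 = 2×21 + 4
21 = 5×4 + 1
4 = 4×1 + 0  (stop)
So 297/46 = [6; 2, 5, 4].

[6; 2, 5, 4]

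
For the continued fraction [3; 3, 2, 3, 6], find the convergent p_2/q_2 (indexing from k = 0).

23/7

Using pₖ = aₖpₖ₋₁ + pₖ₋₂, qₖ = aₖqₖ₋₁ + qₖ₋₂ (with p₋₁=1, p₋₂=0, q₋₁=0, q₋₂=1):
  k=0: a=3, p=3, q=1
  k=1: a=3, p=10, q=3
  k=2: a=2, p=23, q=7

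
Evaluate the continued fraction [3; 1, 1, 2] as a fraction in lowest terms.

18/5

Using pₖ = aₖpₖ₋₁ + pₖ₋₂ and qₖ = aₖqₖ₋₁ + qₖ₋₂:
  k=0: a=3, p=3, q=1
  k=1: a=1, p=4, q=1
  k=2: a=1, p=7, q=2
  k=3: a=2, p=18, q=5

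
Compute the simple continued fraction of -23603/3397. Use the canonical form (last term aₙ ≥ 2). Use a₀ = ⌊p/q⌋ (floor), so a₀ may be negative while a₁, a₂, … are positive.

[-7; 19, 3, 3, 8, 2]

-23603 = -7·3397 + 176
3397 = 19·176 + 53
176 = 3·53 + 17
53 = 3·17 + 2
17 = 8·2 + 1
2 = 2·1 + 0  (stop)
So -23603/3397 = [-7; 19, 3, 3, 8, 2].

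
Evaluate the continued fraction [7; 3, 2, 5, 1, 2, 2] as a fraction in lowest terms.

Using pₖ = aₖpₖ₋₁ + pₖ₋₂ and qₖ = aₖqₖ₋₁ + qₖ₋₂:
  k=0: a=7, p=7, q=1
  k=1: a=3, p=22, q=3
  k=2: a=2, p=51, q=7
  k=3: a=5, p=277, q=38
  k=4: a=1, p=328, q=45
  k=5: a=2, p=933, q=128
  k=6: a=2, p=2194, q=301

2194/301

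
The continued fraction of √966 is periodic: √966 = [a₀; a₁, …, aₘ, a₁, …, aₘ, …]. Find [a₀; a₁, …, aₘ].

a₀ = ⌊√966⌋ = 31.
With m₀=0, d₀=1 and mₖ₊₁ = dₖaₖ − mₖ, dₖ₊₁ = (n − mₖ₊₁²)/dₖ, aₖ₊₁ = ⌊(a₀+mₖ₊₁)/dₖ₊₁⌋:
  k=1: m=31, d=5, a=12
  k=2: m=29, d=25, a=2
  k=3: m=21, d=21, a=2
  k=4: m=21, d=25, a=2
  k=5: m=29, d=5, a=12
  k=6: m=31, d=1, a=62
d=1 and a=2a₀=62 at k=6, so the next step gives (m, d) = (31, 5) again — its k=1 value — and the period has length 6.

[31; 12, 2, 2, 2, 12, 62]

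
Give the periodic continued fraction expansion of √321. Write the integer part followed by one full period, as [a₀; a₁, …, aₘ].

a₀ = ⌊√321⌋ = 17.

[17; 1, 10, 1, 34]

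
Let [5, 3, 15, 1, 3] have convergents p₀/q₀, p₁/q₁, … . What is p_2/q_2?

245/46

Using pₖ = aₖpₖ₋₁ + pₖ₋₂, qₖ = aₖqₖ₋₁ + qₖ₋₂ (with p₋₁=1, p₋₂=0, q₋₁=0, q₋₂=1):
  k=0: a=5, p=5, q=1
  k=1: a=3, p=16, q=3
  k=2: a=15, p=245, q=46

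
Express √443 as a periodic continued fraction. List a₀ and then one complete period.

a₀ = ⌊√443⌋ = 21.
With m₀=0, d₀=1 and mₖ₊₁ = dₖaₖ − mₖ, dₖ₊₁ = (n − mₖ₊₁²)/dₖ, aₖ₊₁ = ⌊(a₀+mₖ₊₁)/dₖ₊₁⌋:
  k=1: m=21, d=2, a=21
  k=2: m=21, d=1, a=42
d=1 and a=2a₀=42 at k=2, so the next step gives (m, d) = (21, 2) again — its k=1 value — and the period has length 2.

[21; 21, 42]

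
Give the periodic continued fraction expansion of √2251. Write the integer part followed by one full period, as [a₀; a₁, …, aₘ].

[47; 2, 4, 47, 4, 2, 94]

a₀ = ⌊√2251⌋ = 47.
With m₀=0, d₀=1 and mₖ₊₁ = dₖaₖ − mₖ, dₖ₊₁ = (n − mₖ₊₁²)/dₖ, aₖ₊₁ = ⌊(a₀+mₖ₊₁)/dₖ₊₁⌋:
  k=1: m=47, d=42, a=2
  k=2: m=37, d=21, a=4
  k=3: m=47, d=2, a=47
  k=4: m=47, d=21, a=4
  k=5: m=37, d=42, a=2
  k=6: m=47, d=1, a=94
d=1 and a=2a₀=94 at k=6, so the next step gives (m, d) = (47, 42) again — its k=1 value — and the period has length 6.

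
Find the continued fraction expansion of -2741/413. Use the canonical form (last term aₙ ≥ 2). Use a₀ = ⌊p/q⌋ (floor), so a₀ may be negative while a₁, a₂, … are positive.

[-7; 2, 1, 3, 18, 2]

-2741 = -7×413 + 150
413 = 2×150 + 113
150 = 1×113 + 37
113 = 3×37 + 2
37 = 18×2 + 1
2 = 2×1 + 0  (stop)
So -2741/413 = [-7; 2, 1, 3, 18, 2].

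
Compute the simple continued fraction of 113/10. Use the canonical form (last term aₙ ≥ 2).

[11; 3, 3]

113 = 11×10 + 3
10 = 3×3 + 1
3 = 3×1 + 0  (stop)
So 113/10 = [11; 3, 3].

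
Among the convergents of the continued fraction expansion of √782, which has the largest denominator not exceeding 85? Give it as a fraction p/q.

783/28

√782 = [27; 1, 26, 1, 54, …] (period length 4).
Convergents:
  p_0/q_0 = 27/1
  p_1/q_1 = 28/1
  p_2/q_2 = 755/27
  p_3/q_3 = 783/28
  p_4/q_4 = 43037/1539
q_3 = 28 ≤ 85 < 1539 = q_4, so the answer is 783/28.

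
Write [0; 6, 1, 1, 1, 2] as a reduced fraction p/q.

Fold from the inside: start with 2/1.
  1 + 1/2 = 3/2
  1 + 2/3 = 5/3
  1 + 3/5 = 8/5
  6 + 5/8 = 53/8
  0 + 8/53 = 8/53

8/53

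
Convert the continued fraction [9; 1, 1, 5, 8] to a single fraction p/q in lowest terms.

859/90

Using pₖ = aₖpₖ₋₁ + pₖ₋₂ and qₖ = aₖqₖ₋₁ + qₖ₋₂:
  k=0: a=9, p=9, q=1
  k=1: a=1, p=10, q=1
  k=2: a=1, p=19, q=2
  k=3: a=5, p=105, q=11
  k=4: a=8, p=859, q=90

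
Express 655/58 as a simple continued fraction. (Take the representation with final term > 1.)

655 = 11×58 + 17
58 = 3×17 + 7
17 = 2×7 + 3
7 = 2×3 + 1
3 = 3×1 + 0  (stop)
So 655/58 = [11; 3, 2, 2, 3].

[11; 3, 2, 2, 3]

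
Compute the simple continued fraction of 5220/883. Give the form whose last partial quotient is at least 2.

5220 = 5*883 + 805
883 = 1*805 + 78
805 = 10*78 + 25
78 = 3*25 + 3
25 = 8*3 + 1
3 = 3*1 + 0  (stop)
So 5220/883 = [5; 1, 10, 3, 8, 3].

[5; 1, 10, 3, 8, 3]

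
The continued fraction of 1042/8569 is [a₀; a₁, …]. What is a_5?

2

1042 = 0·8569 + 1042   →  a_0 = 0
8569 = 8·1042 + 233   →  a_1 = 8
1042 = 4·233 + 110   →  a_2 = 4
233 = 2·110 + 13   →  a_3 = 2
110 = 8·13 + 6   →  a_4 = 8
13 = 2·6 + 1   →  a_5 = 2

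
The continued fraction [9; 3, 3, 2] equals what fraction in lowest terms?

214/23

Using pₖ = aₖpₖ₋₁ + pₖ₋₂ and qₖ = aₖqₖ₋₁ + qₖ₋₂:
  k=0: a=9, p=9, q=1
  k=1: a=3, p=28, q=3
  k=2: a=3, p=93, q=10
  k=3: a=2, p=214, q=23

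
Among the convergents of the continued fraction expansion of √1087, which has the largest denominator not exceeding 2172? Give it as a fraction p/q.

70687/2144

√1087 = [32; 1, 31, 1, 64, …] (period length 4).
Convergents:
  p_0/q_0 = 32/1
  p_1/q_1 = 33/1
  p_2/q_2 = 1055/32
  p_3/q_3 = 1088/33
  p_4/q_4 = 70687/2144
  p_5/q_5 = 71775/2177
q_4 = 2144 ≤ 2172 < 2177 = q_5, so the answer is 70687/2144.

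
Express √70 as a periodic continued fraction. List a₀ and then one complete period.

[8; 2, 1, 2, 1, 2, 16]

a₀ = ⌊√70⌋ = 8.
With m₀=0, d₀=1 and mₖ₊₁ = dₖaₖ − mₖ, dₖ₊₁ = (n − mₖ₊₁²)/dₖ, aₖ₊₁ = ⌊(a₀+mₖ₊₁)/dₖ₊₁⌋:
  k=1: m=8, d=6, a=2
  k=2: m=4, d=9, a=1
  k=3: m=5, d=5, a=2
  k=4: m=5, d=9, a=1
  k=5: m=4, d=6, a=2
  k=6: m=8, d=1, a=16
d=1 and a=2a₀=16 at k=6, so the next step gives (m, d) = (8, 6) again — its k=1 value — and the period has length 6.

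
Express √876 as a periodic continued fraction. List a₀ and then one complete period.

a₀ = ⌊√876⌋ = 29.
With m₀=0, d₀=1 and mₖ₊₁ = dₖaₖ − mₖ, dₖ₊₁ = (n − mₖ₊₁²)/dₖ, aₖ₊₁ = ⌊(a₀+mₖ₊₁)/dₖ₊₁⌋:
  k=1: m=29, d=35, a=1
  k=2: m=6, d=24, a=1
  k=3: m=18, d=23, a=2
  k=4: m=28, d=4, a=14
  k=5: m=28, d=23, a=2
  k=6: m=18, d=24, a=1
  k=7: m=6, d=35, a=1
  k=8: m=29, d=1, a=58
d=1 and a=2a₀=58 at k=8, so the next step gives (m, d) = (29, 35) again — its k=1 value — and the period has length 8.

[29; 1, 1, 2, 14, 2, 1, 1, 58]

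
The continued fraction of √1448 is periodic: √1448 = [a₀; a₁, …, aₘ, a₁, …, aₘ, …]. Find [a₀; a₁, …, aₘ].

[38; 19, 76]

a₀ = ⌊√1448⌋ = 38.
With m₀=0, d₀=1 and mₖ₊₁ = dₖaₖ − mₖ, dₖ₊₁ = (n − mₖ₊₁²)/dₖ, aₖ₊₁ = ⌊(a₀+mₖ₊₁)/dₖ₊₁⌋:
  k=1: m=38, d=4, a=19
  k=2: m=38, d=1, a=76
d=1 and a=2a₀=76 at k=2, so the next step gives (m, d) = (38, 4) again — its k=1 value — and the period has length 2.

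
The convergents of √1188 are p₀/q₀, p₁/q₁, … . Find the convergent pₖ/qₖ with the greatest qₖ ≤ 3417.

48599/1410

√1188 = [34; 2, 7, 6, 7, 2, 68, …] (period length 6).
Convergents:
  p_0/q_0 = 34/1
  p_1/q_1 = 69/2
  p_2/q_2 = 517/15
  p_3/q_3 = 3171/92
  p_4/q_4 = 22714/659
  p_5/q_5 = 48599/1410
  p_6/q_6 = 3327446/96539
q_5 = 1410 ≤ 3417 < 96539 = q_6, so the answer is 48599/1410.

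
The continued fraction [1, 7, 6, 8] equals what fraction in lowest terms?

Fold from the inside: start with 8/1.
  6 + 1/8 = 49/8
  7 + 8/49 = 351/49
  1 + 49/351 = 400/351

400/351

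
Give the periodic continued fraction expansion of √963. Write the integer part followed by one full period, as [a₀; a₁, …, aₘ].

[31; 31, 62]

a₀ = ⌊√963⌋ = 31.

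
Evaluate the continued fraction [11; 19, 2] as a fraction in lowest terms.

431/39

Using pₖ = aₖpₖ₋₁ + pₖ₋₂ and qₖ = aₖqₖ₋₁ + qₖ₋₂:
  k=0: a=11, p=11, q=1
  k=1: a=19, p=210, q=19
  k=2: a=2, p=431, q=39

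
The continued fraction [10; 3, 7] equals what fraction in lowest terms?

227/22

Fold from the inside: start with 7/1.
  3 + 1/7 = 22/7
  10 + 7/22 = 227/22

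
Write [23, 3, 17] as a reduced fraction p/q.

1213/52

Using pₖ = aₖpₖ₋₁ + pₖ₋₂ and qₖ = aₖqₖ₋₁ + qₖ₋₂:
  k=0: a=23, p=23, q=1
  k=1: a=3, p=70, q=3
  k=2: a=17, p=1213, q=52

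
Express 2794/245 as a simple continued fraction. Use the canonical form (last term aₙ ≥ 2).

[11; 2, 2, 9, 2, 2]

2794 = 11×245 + 99
245 = 2×99 + 47
99 = 2×47 + 5
47 = 9×5 + 2
5 = 2×2 + 1
2 = 2×1 + 0  (stop)
So 2794/245 = [11; 2, 2, 9, 2, 2].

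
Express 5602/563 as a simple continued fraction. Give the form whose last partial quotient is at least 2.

5602 = 9×563 + 535
563 = 1×535 + 28
535 = 19×28 + 3
28 = 9×3 + 1
3 = 3×1 + 0  (stop)
So 5602/563 = [9; 1, 19, 9, 3].

[9; 1, 19, 9, 3]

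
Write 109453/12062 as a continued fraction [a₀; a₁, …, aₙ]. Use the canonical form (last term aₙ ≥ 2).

[9; 13, 2, 10, 2, 2, 2, 3]

109453 = 9*12062 + 895
12062 = 13*895 + 427
895 = 2*427 + 41
427 = 10*41 + 17
41 = 2*17 + 7
17 = 2*7 + 3
7 = 2*3 + 1
3 = 3*1 + 0  (stop)
So 109453/12062 = [9; 13, 2, 10, 2, 2, 2, 3].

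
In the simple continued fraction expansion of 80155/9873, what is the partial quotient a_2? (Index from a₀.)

80155 = 8·9873 + 1171   →  a_0 = 8
9873 = 8·1171 + 505   →  a_1 = 8
1171 = 2·505 + 161   →  a_2 = 2

2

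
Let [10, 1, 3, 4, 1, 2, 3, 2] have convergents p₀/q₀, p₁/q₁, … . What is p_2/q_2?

Using pₖ = aₖpₖ₋₁ + pₖ₋₂, qₖ = aₖqₖ₋₁ + qₖ₋₂ (with p₋₁=1, p₋₂=0, q₋₁=0, q₋₂=1):
  k=0: a=10, p=10, q=1
  k=1: a=1, p=11, q=1
  k=2: a=3, p=43, q=4

43/4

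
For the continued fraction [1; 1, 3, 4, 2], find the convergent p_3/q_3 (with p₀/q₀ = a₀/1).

Using pₖ = aₖpₖ₋₁ + pₖ₋₂, qₖ = aₖqₖ₋₁ + qₖ₋₂ (with p₋₁=1, p₋₂=0, q₋₁=0, q₋₂=1):
  k=0: a=1, p=1, q=1
  k=1: a=1, p=2, q=1
  k=2: a=3, p=7, q=4
  k=3: a=4, p=30, q=17

30/17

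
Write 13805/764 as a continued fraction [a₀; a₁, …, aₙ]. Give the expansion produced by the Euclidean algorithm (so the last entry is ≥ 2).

[18; 14, 2, 2, 2, 4]

13805 = 18*764 + 53
764 = 14*53 + 22
53 = 2*22 + 9
22 = 2*9 + 4
9 = 2*4 + 1
4 = 4*1 + 0  (stop)
So 13805/764 = [18; 14, 2, 2, 2, 4].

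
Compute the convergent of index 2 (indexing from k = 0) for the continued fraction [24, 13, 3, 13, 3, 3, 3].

Using pₖ = aₖpₖ₋₁ + pₖ₋₂, qₖ = aₖqₖ₋₁ + qₖ₋₂ (with p₋₁=1, p₋₂=0, q₋₁=0, q₋₂=1):
  k=0: a=24, p=24, q=1
  k=1: a=13, p=313, q=13
  k=2: a=3, p=963, q=40

963/40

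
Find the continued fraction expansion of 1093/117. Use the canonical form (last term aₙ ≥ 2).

1093 = 9×117 + 40
117 = 2×40 + 37
40 = 1×37 + 3
37 = 12×3 + 1
3 = 3×1 + 0  (stop)
So 1093/117 = [9; 2, 1, 12, 3].

[9; 2, 1, 12, 3]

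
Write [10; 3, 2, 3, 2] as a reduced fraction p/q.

Using pₖ = aₖpₖ₋₁ + pₖ₋₂ and qₖ = aₖqₖ₋₁ + qₖ₋₂:
  k=0: a=10, p=10, q=1
  k=1: a=3, p=31, q=3
  k=2: a=2, p=72, q=7
  k=3: a=3, p=247, q=24
  k=4: a=2, p=566, q=55

566/55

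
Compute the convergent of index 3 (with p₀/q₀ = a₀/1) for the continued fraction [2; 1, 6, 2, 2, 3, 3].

Using pₖ = aₖpₖ₋₁ + pₖ₋₂, qₖ = aₖqₖ₋₁ + qₖ₋₂ (with p₋₁=1, p₋₂=0, q₋₁=0, q₋₂=1):
  k=0: a=2, p=2, q=1
  k=1: a=1, p=3, q=1
  k=2: a=6, p=20, q=7
  k=3: a=2, p=43, q=15

43/15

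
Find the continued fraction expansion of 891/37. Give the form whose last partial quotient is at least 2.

891 = 24*37 + 3
37 = 12*3 + 1
3 = 3*1 + 0  (stop)
So 891/37 = [24; 12, 3].

[24; 12, 3]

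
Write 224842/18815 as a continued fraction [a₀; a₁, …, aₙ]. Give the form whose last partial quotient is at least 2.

[11; 1, 19, 17, 18, 3]

224842 = 11×18815 + 17877
18815 = 1×17877 + 938
17877 = 19×938 + 55
938 = 17×55 + 3
55 = 18×3 + 1
3 = 3×1 + 0  (stop)
So 224842/18815 = [11; 1, 19, 17, 18, 3].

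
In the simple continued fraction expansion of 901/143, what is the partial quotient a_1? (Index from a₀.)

3

901 = 6·143 + 43   →  a_0 = 6
143 = 3·43 + 14   →  a_1 = 3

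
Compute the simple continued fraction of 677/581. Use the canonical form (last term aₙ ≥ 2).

[1; 6, 19, 5]

677 = 1·581 + 96
581 = 6·96 + 5
96 = 19·5 + 1
5 = 5·1 + 0  (stop)
So 677/581 = [1; 6, 19, 5].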